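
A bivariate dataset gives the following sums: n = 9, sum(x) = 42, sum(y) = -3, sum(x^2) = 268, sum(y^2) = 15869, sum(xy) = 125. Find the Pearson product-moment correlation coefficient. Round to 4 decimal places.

Numerator: nΣxy − (Σx)(Σy) = 9·125 − (42)(-3) = 1251
Denominator: √[(nΣx²−(Σx)²)(nΣy²−(Σy)²)]
  nΣx²−(Σx)² = 9·268 − 1764 = 648;  nΣy²−(Σy)² = 9·15869 − 9 = 142812
  √(648·142812) = √92542176 = 9619.8844
r = 1251 / 9619.8844 = 0.1300

0.1300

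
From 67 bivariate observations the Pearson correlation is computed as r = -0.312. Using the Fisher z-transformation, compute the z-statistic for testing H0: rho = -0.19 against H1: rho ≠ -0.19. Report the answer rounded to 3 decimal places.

-1.043

Fisher z: atanh(-0.312) = -0.322760, atanh(-0.19) = -0.192337
z = (z_r − z_0)·√(n−3) = (-0.322760 − (-0.192337))·√64 = -0.130423 · 8.000000 = -1.043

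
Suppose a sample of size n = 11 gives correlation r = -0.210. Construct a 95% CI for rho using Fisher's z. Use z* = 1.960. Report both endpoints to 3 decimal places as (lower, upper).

z_r = atanh(-0.210) = -0.213171;  SE = 1/√(n−3) = 1/√8 = 0.353553
z-limits: -0.213171 ± 1.960·0.353553 = -0.213171 ± 0.692964 = [-0.906135, 0.479793]
ρ-limits: (tanh -0.906135, tanh 0.479793) = (-0.719, 0.446)

(-0.719, 0.446)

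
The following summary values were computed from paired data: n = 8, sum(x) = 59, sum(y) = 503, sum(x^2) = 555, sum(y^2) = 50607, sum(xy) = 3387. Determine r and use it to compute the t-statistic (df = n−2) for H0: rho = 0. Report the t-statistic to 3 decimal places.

S_xy = nΣxy − ΣxΣy = 8·3387 − 59·503 = 27096 − 29677 = -2581
S_xx = nΣx² − (Σx)² = 8·555 − 59² = 4440 − 3481 = 959
S_yy = nΣy² − (Σy)² = 8·50607 − 503² = 404856 − 253009 = 151847
r = S_xy / √(S_xx·S_yy) = -2581 / √(959·151847) = -2581 / √145621273 = -2581 / 12067.3640 = -0.2139
t = r·√(n−2)/√(1−r²) = -0.2139·√6 / √(1−0.045753) = -0.523946 / 0.976856 = -0.536

-0.536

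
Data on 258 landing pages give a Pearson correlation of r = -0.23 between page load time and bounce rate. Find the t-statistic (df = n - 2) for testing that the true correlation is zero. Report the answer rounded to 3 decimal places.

1 − r² = 1 − 0.0529 = 0.9471;  √(1−r²) = 0.973191
√(n−2) = √256 = 16.000000
t = r·√(n−2)/√(1−r²) = -0.23 · 16.000000 / 0.973191 = -3.781

-3.781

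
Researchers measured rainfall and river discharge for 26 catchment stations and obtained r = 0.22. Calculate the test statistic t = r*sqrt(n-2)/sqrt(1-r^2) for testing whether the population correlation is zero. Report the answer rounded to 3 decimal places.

1.105

1 − r² = 1 − 0.0484 = 0.9516;  √(1−r²) = 0.975500
√(n−2) = √24 = 4.898979
t = r·√(n−2)/√(1−r²) = 0.22 · 4.898979 / 0.975500 = 1.105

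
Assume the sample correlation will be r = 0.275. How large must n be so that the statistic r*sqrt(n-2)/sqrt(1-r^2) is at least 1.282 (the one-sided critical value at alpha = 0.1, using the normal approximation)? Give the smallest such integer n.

23

r√(n−2)/√(1−r²) ≥ 1.282  ⇔  n−2 ≥ (1.282)²·(1−r²)/r²
(1−r²)/r² = (1−0.075625)/0.075625 = 12.2231
n ≥ 2 + 1.643524·12.2231 = 2 + 20.0890 = 22.0890
⌈22.0890⌉ = 23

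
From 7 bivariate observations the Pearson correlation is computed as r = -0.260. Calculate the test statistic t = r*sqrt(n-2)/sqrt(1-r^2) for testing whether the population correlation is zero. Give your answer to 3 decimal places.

1 − r² = 1 − 0.067600 = 0.932400;  √(1−r²) = 0.965609
√(n−2) = √5 = 2.236068
t = r·√(n−2)/√(1−r²) = -0.260 · 2.236068 / 0.965609 = -0.602

-0.602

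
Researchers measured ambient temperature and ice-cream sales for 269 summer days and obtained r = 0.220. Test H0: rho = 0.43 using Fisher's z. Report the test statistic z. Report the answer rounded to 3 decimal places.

-3.853

Fisher z: atanh(0.220) = 0.223656, atanh(0.43) = 0.459897
z = (z_r − z_0)·√(n−3) = (0.223656 − 0.459897)·√266 = -0.236241 · 16.309506 = -3.853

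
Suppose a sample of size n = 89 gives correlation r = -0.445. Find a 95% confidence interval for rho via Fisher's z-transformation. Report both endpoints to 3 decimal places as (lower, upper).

(-0.598, -0.261)

Fisher z: z_r = atanh(r) = ½·ln((1+(-0.445))/(1−(-0.445))) = -0.478448
SE(z) = 1/√(n−3) = 1/√86 = 0.107833
95% ⇒ z* = 1.960; margin = 1.960·0.107833 = 0.211353
CI on z-scale: (-0.689801, -0.267095)
Back-transform: tanh(-0.689801) = -0.597854, tanh(-0.267095) = -0.260920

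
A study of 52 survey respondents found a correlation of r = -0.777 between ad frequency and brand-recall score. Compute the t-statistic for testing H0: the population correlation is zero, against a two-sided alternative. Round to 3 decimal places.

t = r·√(n−2) / √(1−r²) with r = -0.777, n = 52
  = -0.777·√50 / √(1 − 0.603729)
  = -0.777·7.071068 / 0.629501
  = -5.494220 / 0.629501 = -8.728

-8.728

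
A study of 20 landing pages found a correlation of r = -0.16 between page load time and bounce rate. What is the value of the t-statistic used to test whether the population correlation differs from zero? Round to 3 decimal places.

t = r·√(n−2) / √(1−r²) with r = -0.16, n = 20
  = -0.16·√18 / √(1 − 0.0256)
  = -0.16·4.242641 / 0.987117
  = -0.678823 / 0.987117 = -0.688

-0.688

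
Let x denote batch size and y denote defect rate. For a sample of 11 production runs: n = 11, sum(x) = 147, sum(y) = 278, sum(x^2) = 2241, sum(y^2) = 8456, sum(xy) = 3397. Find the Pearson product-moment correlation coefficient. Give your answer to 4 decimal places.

S_xy = nΣxy − ΣxΣy = 11·3397 − 147·278 = 37367 − 40866 = -3499
S_xx = nΣx² − (Σx)² = 11·2241 − 147² = 24651 − 21609 = 3042
S_yy = nΣy² − (Σy)² = 11·8456 − 278² = 93016 − 77284 = 15732
r = S_xy / √(S_xx·S_yy) = -3499 / √(3042·15732) = -3499 / √47856744 = -3499 / 6917.8569 = -0.5058

-0.5058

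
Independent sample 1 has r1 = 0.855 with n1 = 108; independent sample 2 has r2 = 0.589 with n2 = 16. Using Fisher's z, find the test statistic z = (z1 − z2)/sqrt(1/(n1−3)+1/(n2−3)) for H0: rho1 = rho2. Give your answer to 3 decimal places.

2.035

z1 = atanh(0.855) = 1.274453,  z2 = atanh(0.589) = 0.676133
SE = √(1/(n1−3) + 1/(n2−3)) = √(1/105 + 1/13) = √(0.0095238 + 0.0769231) = √0.0864469 = 0.294019
z = (z1 − z2)/SE = (1.274453 − 0.676133) / 0.294019 = 0.598320 / 0.294019 = 2.035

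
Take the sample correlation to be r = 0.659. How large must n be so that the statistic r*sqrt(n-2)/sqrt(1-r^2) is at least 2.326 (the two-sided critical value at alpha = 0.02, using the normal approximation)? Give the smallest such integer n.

Need r·√(n−2)/√(1−r²) ≥ 2.326
√(n−2) ≥ 2.326·√(1−0.434281) / 0.659 = 2.326·0.752143 / 0.659 = 2.6548
n−2 ≥ 7.0480  ⇒  n ≥ 9.0480
Smallest integer n = 10

10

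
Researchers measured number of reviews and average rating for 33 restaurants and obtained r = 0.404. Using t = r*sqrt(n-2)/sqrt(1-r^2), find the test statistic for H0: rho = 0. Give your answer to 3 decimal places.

1 − r² = 1 − 0.163216 = 0.836784;  √(1−r²) = 0.914759
√(n−2) = √31 = 5.567764
t = r·√(n−2)/√(1−r²) = 0.404 · 5.567764 / 0.914759 = 2.459

2.459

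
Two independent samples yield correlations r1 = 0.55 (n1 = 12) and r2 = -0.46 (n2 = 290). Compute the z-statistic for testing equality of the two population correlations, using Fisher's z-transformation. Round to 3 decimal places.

z1 = atanh(0.55) = 0.618381,  z2 = atanh(-0.46) = -0.497311
SE = √(1/(n1−3) + 1/(n2−3)) = √(1/9 + 1/287) = √(0.1111111 + 0.0034843) = √0.1145954 = 0.338519
z = (z1 − z2)/SE = (0.618381 − (-0.497311)) / 0.338519 = 1.115692 / 0.338519 = 3.296

3.296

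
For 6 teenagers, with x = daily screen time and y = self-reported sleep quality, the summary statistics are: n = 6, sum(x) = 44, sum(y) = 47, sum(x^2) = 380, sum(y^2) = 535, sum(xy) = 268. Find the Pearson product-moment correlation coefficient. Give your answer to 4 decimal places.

-0.7839

S_xy = nΣxy − ΣxΣy = 6·268 − 44·47 = 1608 − 2068 = -460
S_xx = nΣx² − (Σx)² = 6·380 − 44² = 2280 − 1936 = 344
S_yy = nΣy² − (Σy)² = 6·535 − 47² = 3210 − 2209 = 1001
r = S_xy / √(S_xx·S_yy) = -460 / √(344·1001) = -460 / √344344 = -460 / 586.8083 = -0.7839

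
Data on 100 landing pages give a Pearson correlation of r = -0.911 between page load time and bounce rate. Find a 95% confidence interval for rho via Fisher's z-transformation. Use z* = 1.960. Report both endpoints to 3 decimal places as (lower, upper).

(-0.939, -0.870)

Fisher z: z_r = atanh(r) = ½·ln((1+(-0.911))/(1−(-0.911))) = -1.533373
SE(z) = 1/√(n−3) = 1/√97 = 0.101535
95% ⇒ z* = 1.960; margin = 1.960·0.101535 = 0.199009
CI on z-scale: (-1.732382, -1.334364)
Back-transform: tanh(-1.732382) = -0.939337, tanh(-1.334364) = -0.870312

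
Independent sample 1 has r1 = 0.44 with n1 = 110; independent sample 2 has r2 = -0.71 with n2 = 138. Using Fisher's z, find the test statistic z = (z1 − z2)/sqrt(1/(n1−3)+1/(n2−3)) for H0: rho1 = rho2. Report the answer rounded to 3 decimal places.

10.503

z1 = atanh(0.44) = 0.472231,  z2 = atanh(-0.71) = -0.887184
SE = √(1/(n1−3) + 1/(n2−3)) = √(1/107 + 1/135) = √(0.0093458 + 0.0074074) = √0.0167532 = 0.129434
z = (z1 − z2)/SE = (0.472231 − (-0.887184)) / 0.129434 = 1.359415 / 0.129434 = 10.503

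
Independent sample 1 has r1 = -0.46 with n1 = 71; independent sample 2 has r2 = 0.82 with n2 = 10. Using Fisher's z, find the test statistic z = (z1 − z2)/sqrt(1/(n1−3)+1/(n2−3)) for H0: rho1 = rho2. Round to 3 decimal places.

Fisher z-transforms: z1 = atanh(-0.46) = -0.497311, z2 = atanh(0.82) = 1.156817; difference d = -1.654128
Var(d) = 1/68 + 1/7 = 0.0147059 + 0.1428571 = 0.1575630
z = d/√Var(d) = -1.654128 / √0.1575630 = -1.654128 / 0.396942 = -4.167

-4.167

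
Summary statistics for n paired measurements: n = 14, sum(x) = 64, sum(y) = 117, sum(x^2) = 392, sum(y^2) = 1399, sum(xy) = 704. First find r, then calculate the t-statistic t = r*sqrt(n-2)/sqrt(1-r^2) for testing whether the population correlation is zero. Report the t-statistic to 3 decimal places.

5.086

Numerator: nΣxy − (Σx)(Σy) = 14·704 − (64)(117) = 2368
Denominator: √[(nΣx²−(Σx)²)(nΣy²−(Σy)²)]
  nΣx²−(Σx)² = 14·392 − 4096 = 1392;  nΣy²−(Σy)² = 14·1399 − 13689 = 5897
  √(1392·5897) = √8208624 = 2865.0696
r = 2368 / 2865.0696 = 0.8265
t = r·√(n−2)/√(1−r²) = 0.8265·√12 / √(1−0.683102) = 2.863080 / 0.562937 = 5.086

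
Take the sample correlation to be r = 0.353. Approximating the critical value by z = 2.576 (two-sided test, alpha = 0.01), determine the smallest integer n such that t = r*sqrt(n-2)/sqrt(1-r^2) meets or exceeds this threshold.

49

Need r·√(n−2)/√(1−r²) ≥ 2.576
√(n−2) ≥ 2.576·√(1−0.124609) / 0.353 = 2.576·0.935623 / 0.353 = 6.8277
n−2 ≥ 46.6175  ⇒  n ≥ 48.6175
Smallest integer n = 49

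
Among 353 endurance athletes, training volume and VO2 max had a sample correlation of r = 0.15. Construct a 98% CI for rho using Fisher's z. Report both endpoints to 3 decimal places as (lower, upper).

Fisher z: z_r = atanh(r) = ½·ln((1+0.15)/(1−0.15)) = 0.151140
SE(z) = 1/√(n−3) = 1/√350 = 0.053452
98% ⇒ z* = 2.326; margin = 2.326·0.053452 = 0.124329
CI on z-scale: (0.026811, 0.275469)
Back-transform: tanh(0.026811) = 0.026805, tanh(0.275469) = 0.268706

(0.027, 0.269)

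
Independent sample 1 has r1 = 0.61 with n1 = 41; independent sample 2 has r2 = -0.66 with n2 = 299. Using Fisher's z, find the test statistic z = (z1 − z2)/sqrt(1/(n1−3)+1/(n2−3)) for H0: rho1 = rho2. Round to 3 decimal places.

z1 = atanh(0.61) = 0.708921,  z2 = atanh(-0.66) = -0.792814
SE = √(1/(n1−3) + 1/(n2−3)) = √(1/38 + 1/296) = √(0.0263158 + 0.0033784) = √0.0296942 = 0.172320
z = (z1 − z2)/SE = (0.708921 − (-0.792814)) / 0.172320 = 1.501735 / 0.172320 = 8.715

8.715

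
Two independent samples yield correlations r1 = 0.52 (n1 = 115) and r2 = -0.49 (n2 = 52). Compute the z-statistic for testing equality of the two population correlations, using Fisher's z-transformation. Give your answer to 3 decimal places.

Fisher z-transforms: z1 = atanh(0.52) = 0.576340, z2 = atanh(-0.49) = -0.536060; difference d = 1.112400
Var(d) = 1/112 + 1/49 = 0.0089286 + 0.0204082 = 0.0293368
z = d/√Var(d) = 1.112400 / √0.0293368 = 1.112400 / 0.171280 = 6.495

6.495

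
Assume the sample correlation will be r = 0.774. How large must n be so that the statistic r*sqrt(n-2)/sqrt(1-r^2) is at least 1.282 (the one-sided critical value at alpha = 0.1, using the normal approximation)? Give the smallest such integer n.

4

Need r·√(n−2)/√(1−r²) ≥ 1.282
√(n−2) ≥ 1.282·√(1−0.599076) / 0.774 = 1.282·0.633186 / 0.774 = 1.0488
n−2 ≥ 1.1000  ⇒  n ≥ 3.1000
Smallest integer n = 4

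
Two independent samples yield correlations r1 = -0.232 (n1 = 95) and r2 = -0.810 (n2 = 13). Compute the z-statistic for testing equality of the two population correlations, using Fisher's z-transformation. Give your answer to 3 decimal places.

Fisher z-transforms: z1 = atanh(-0.232) = -0.236302, z2 = atanh(-0.810) = -1.127029; difference d = 0.890727
Var(d) = 1/92 + 1/10 = 0.0108696 + 0.1000000 = 0.1108696
z = d/√Var(d) = 0.890727 / √0.1108696 = 0.890727 / 0.332971 = 2.675

2.675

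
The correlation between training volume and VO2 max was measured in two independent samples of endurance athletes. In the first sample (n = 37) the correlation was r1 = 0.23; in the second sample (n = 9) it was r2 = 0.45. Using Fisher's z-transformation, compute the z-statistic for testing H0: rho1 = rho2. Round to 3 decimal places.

Fisher z-transforms: z1 = atanh(0.23) = 0.234189, z2 = atanh(0.45) = 0.484700; difference d = -0.250511
Var(d) = 1/34 + 1/6 = 0.0294118 + 0.1666667 = 0.1960785
z = d/√Var(d) = -0.250511 / √0.1960785 = -0.250511 / 0.442808 = -0.566

-0.566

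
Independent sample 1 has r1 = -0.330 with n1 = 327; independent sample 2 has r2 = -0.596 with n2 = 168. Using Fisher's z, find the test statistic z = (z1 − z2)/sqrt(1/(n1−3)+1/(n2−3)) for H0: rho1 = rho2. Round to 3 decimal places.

Fisher z-transforms: z1 = atanh(-0.330) = -0.342828, z2 = atanh(-0.596) = -0.686920; difference d = 0.344092
Var(d) = 1/324 + 1/165 = 0.0030864 + 0.0060606 = 0.0091470
z = d/√Var(d) = 0.344092 / √0.0091470 = 0.344092 / 0.095640 = 3.598

3.598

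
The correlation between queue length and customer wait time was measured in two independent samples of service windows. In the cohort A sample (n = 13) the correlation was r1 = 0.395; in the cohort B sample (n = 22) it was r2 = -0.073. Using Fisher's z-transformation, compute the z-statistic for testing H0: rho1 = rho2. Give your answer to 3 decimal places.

1.256

Fisher z-transforms: z1 = atanh(0.395) = 0.417711, z2 = atanh(-0.073) = -0.073130; difference d = 0.490841
Var(d) = 1/10 + 1/19 = 0.1000000 + 0.0526316 = 0.1526316
z = d/√Var(d) = 0.490841 / √0.1526316 = 0.490841 / 0.390681 = 1.256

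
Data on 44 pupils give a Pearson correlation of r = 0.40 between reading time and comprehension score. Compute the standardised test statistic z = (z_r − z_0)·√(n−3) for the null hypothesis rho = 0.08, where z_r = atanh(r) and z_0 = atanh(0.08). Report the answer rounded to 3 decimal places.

2.199

z_r = atanh(0.40) = 0.423649,  z_0 = atanh(0.08) = 0.080171
SE = 1/√(n−3) = 1/√41 = 0.156174
z = (z_r − z_0)/SE = (0.423649 − 0.080171) / 0.156174 = 0.343478 / 0.156174 = 2.199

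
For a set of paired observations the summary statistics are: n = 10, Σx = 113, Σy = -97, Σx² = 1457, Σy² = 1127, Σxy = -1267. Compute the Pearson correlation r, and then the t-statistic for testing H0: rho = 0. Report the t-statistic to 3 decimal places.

-7.363

S_xy = nΣxy − ΣxΣy = 10·(-1267) − 113·(-97) = -12670 − (-10961) = -1709
S_xx = nΣx² − (Σx)² = 10·1457 − 113² = 14570 − 12769 = 1801
S_yy = nΣy² − (Σy)² = 10·1127 − (-97)² = 11270 − 9409 = 1861
r = S_xy / √(S_xx·S_yy) = -1709 / √(1801·1861) = -1709 / √3351661 = -1709 / 1830.7542 = -0.9335
t = r·√(n−2)/√(1−r²) = -0.9335·√8 / √(1−0.871422) = -2.640337 / 0.358578 = -7.363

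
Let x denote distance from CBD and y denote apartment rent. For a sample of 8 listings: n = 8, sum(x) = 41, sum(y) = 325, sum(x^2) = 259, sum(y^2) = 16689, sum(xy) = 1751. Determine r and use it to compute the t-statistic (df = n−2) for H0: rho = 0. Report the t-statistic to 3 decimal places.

S_xy = nΣxy − ΣxΣy = 8·1751 − 41·325 = 14008 − 13325 = 683
S_xx = nΣx² − (Σx)² = 8·259 − 41² = 2072 − 1681 = 391
S_yy = nΣy² − (Σy)² = 8·16689 − 325² = 133512 − 105625 = 27887
r = S_xy / √(S_xx·S_yy) = 683 / √(391·27887) = 683 / √10903817 = 683 / 3302.0928 = 0.2068
t = r·√(n−2)/√(1−r²) = 0.2068·√6 / √(1−0.042766) = 0.506554 / 0.978383 = 0.518

0.518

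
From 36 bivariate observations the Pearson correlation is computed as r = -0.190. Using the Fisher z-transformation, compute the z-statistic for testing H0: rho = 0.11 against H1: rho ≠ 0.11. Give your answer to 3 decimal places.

-1.739

Fisher z: atanh(-0.190) = -0.192337, atanh(0.11) = 0.110447
z = (z_r − z_0)·√(n−3) = (-0.192337 − 0.110447)·√33 = -0.302784 · 5.744563 = -1.739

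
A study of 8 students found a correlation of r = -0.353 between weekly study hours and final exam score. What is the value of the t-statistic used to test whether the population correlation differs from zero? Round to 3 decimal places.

-0.924

t = r·√(n−2) / √(1−r²) with r = -0.353, n = 8
  = -0.353·√6 / √(1 − 0.124609)
  = -0.353·2.449490 / 0.935623
  = -0.864670 / 0.935623 = -0.924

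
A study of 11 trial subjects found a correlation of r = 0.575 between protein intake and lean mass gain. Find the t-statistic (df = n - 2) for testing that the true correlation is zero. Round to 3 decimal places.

t = r·√(n−2) / √(1−r²) with r = 0.575, n = 11
  = 0.575·√9 / √(1 − 0.330625)
  = 0.575·3.000000 / 0.818153
  = 1.725000 / 0.818153 = 2.108

2.108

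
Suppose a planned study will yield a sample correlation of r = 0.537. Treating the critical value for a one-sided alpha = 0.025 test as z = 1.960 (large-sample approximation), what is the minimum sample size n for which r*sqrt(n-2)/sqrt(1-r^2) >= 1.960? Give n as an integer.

Need r·√(n−2)/√(1−r²) ≥ 1.960
√(n−2) ≥ 1.960·√(1−0.288369) / 0.537 = 1.960·0.843582 / 0.537 = 3.0790
n−2 ≥ 9.4802  ⇒  n ≥ 11.4802
Smallest integer n = 12

12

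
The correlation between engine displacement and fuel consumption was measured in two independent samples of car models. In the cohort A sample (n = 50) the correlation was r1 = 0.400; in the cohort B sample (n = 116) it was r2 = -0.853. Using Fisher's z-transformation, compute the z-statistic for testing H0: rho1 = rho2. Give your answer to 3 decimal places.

9.741

z1 = atanh(0.400) = 0.423649,  z2 = atanh(-0.853) = -1.267064
SE = √(1/(n1−3) + 1/(n2−3)) = √(1/47 + 1/113) = √(0.0212766 + 0.0088496) = √0.0301262 = 0.173569
z = (z1 − z2)/SE = (0.423649 − (-1.267064)) / 0.173569 = 1.690713 / 0.173569 = 9.741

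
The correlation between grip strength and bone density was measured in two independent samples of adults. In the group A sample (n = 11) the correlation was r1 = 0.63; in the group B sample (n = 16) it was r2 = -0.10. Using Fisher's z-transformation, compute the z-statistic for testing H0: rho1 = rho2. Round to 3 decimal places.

Fisher z-transforms: z1 = atanh(0.63) = 0.741416, z2 = atanh(-0.10) = -0.100335; difference d = 0.841751
Var(d) = 1/8 + 1/13 = 0.1250000 + 0.0769231 = 0.2019231
z = d/√Var(d) = 0.841751 / √0.2019231 = 0.841751 / 0.449359 = 1.873

1.873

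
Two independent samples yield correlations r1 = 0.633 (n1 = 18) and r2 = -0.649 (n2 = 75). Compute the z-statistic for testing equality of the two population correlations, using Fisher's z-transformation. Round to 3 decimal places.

5.355

Fisher z-transforms: z1 = atanh(0.633) = 0.746406, z2 = atanh(-0.649) = -0.773569; difference d = 1.519975
Var(d) = 1/15 + 1/72 = 0.0666667 + 0.0138889 = 0.0805556
z = d/√Var(d) = 1.519975 / √0.0805556 = 1.519975 / 0.283823 = 5.355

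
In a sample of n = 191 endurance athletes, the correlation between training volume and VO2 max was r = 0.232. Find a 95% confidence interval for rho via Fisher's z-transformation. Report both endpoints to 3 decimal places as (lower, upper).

(0.093, 0.362)

z_r = atanh(0.232) = 0.236302;  SE = 1/√(n−3) = 1/√188 = 0.072932
z-limits: 0.236302 ± 1.960·0.072932 = 0.236302 ± 0.142947 = [0.093355, 0.379249]
ρ-limits: (tanh 0.093355, tanh 0.379249) = (0.093, 0.362)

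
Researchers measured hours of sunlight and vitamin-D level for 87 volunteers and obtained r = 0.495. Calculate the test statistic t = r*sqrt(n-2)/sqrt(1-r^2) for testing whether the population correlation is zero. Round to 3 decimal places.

5.252

t = r·√(n−2) / √(1−r²) with r = 0.495, n = 87
  = 0.495·√85 / √(1 − 0.245025)
  = 0.495·9.219544 / 0.868893
  = 4.563674 / 0.868893 = 5.252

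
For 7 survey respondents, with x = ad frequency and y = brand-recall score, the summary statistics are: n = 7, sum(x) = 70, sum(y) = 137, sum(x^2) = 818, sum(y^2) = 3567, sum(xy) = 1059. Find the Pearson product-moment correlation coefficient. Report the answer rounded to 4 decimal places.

Numerator: nΣxy − (Σx)(Σy) = 7·1059 − (70)(137) = -2177
Denominator: √[(nΣx²−(Σx)²)(nΣy²−(Σy)²)]
  nΣx²−(Σx)² = 7·818 − 4900 = 826;  nΣy²−(Σy)² = 7·3567 − 18769 = 6200
  √(826·6200) = √5121200 = 2263.0068
r = -2177 / 2263.0068 = -0.9620

-0.9620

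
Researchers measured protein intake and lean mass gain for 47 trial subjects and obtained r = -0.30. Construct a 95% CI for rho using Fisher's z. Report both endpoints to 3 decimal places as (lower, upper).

(-0.541, -0.014)

Fisher z: z_r = atanh(r) = ½·ln((1+(-0.30))/(1−(-0.30))) = -0.309520
SE(z) = 1/√(n−3) = 1/√44 = 0.150756
95% ⇒ z* = 1.960; margin = 1.960·0.150756 = 0.295482
CI on z-scale: (-0.605002, -0.014038)
Back-transform: tanh(-0.605002) = -0.540599, tanh(-0.014038) = -0.014037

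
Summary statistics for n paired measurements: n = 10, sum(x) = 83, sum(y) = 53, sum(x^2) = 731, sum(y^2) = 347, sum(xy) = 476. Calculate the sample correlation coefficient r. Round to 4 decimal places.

S_xy = nΣxy − ΣxΣy = 10·476 − 83·53 = 4760 − 4399 = 361
S_xx = nΣx² − (Σx)² = 10·731 − 83² = 7310 − 6889 = 421
S_yy = nΣy² − (Σy)² = 10·347 − 53² = 3470 − 2809 = 661
r = S_xy / √(S_xx·S_yy) = 361 / √(421·661) = 361 / √278281 = 361 / 527.5235 = 0.6843

0.6843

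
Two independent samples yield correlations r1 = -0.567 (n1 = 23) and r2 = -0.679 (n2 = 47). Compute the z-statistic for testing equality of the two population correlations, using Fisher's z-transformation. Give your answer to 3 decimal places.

0.683

z1 = atanh(-0.567) = -0.643090,  z2 = atanh(-0.679) = -0.827256
SE = √(1/(n1−3) + 1/(n2−3)) = √(1/20 + 1/44) = √(0.0500000 + 0.0227273) = √0.0727273 = 0.269680
z = (z1 − z2)/SE = (-0.643090 − (-0.827256)) / 0.269680 = 0.184166 / 0.269680 = 0.683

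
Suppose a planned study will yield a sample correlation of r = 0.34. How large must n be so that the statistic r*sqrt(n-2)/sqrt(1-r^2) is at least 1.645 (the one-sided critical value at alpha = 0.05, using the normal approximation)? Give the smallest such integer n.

Need r·√(n−2)/√(1−r²) ≥ 1.645
√(n−2) ≥ 1.645·√(1−0.1156) / 0.34 = 1.645·0.940425 / 0.34 = 4.5500
n−2 ≥ 20.7025  ⇒  n ≥ 22.7025
Smallest integer n = 23

23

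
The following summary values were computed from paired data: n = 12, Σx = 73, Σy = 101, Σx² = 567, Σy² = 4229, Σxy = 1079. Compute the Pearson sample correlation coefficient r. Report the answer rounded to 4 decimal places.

Numerator: nΣxy − (Σx)(Σy) = 12·1079 − (73)(101) = 5575
Denominator: √[(nΣx²−(Σx)²)(nΣy²−(Σy)²)]
  nΣx²−(Σx)² = 12·567 − 5329 = 1475;  nΣy²−(Σy)² = 12·4229 − 10201 = 40547
  √(1475·40547) = √59806825 = 7733.4872
r = 5575 / 7733.4872 = 0.7209

0.7209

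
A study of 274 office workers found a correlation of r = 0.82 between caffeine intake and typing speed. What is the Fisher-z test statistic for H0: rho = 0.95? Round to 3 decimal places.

Fisher z: atanh(0.82) = 1.156817, atanh(0.95) = 1.831781
z = (z_r − z_0)·√(n−3) = (1.156817 − 1.831781)·√271 = -0.674964 · 16.462078 = -11.111

-11.111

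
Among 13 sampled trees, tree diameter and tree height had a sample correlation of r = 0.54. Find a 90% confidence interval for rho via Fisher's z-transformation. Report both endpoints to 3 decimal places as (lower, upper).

(0.084, 0.809)

Fisher z: z_r = atanh(r) = ½·ln((1+0.54)/(1−0.54)) = 0.604156
SE(z) = 1/√(n−3) = 1/√10 = 0.316228
90% ⇒ z* = 1.645; margin = 1.645·0.316228 = 0.520195
CI on z-scale: (0.083961, 1.124351)
Back-transform: tanh(0.083961) = 0.083764, tanh(1.124351) = 0.809077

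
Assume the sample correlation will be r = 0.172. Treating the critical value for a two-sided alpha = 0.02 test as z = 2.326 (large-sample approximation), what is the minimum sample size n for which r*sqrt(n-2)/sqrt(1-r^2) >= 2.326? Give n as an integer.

r√(n−2)/√(1−r²) ≥ 2.326  ⇔  n−2 ≥ (2.326)²·(1−r²)/r²
(1−r²)/r² = (1−0.029584)/0.029584 = 32.8021
n ≥ 2 + 5.410276·32.8021 = 2 + 177.4684 = 179.4684
⌈179.4684⌉ = 180

180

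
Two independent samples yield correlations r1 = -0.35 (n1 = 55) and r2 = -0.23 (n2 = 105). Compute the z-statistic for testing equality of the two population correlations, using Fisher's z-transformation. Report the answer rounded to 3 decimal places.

z1 = atanh(-0.35) = -0.365444,  z2 = atanh(-0.23) = -0.234189
SE = √(1/(n1−3) + 1/(n2−3)) = √(1/52 + 1/102) = √(0.0192308 + 0.0098039) = √0.0290347 = 0.170396
z = (z1 − z2)/SE = (-0.365444 − (-0.234189)) / 0.170396 = -0.131255 / 0.170396 = -0.770

-0.770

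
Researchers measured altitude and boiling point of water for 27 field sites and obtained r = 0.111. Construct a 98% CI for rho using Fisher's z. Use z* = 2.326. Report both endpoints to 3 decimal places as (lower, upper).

Fisher z: z_r = atanh(r) = ½·ln((1+0.111)/(1−0.111)) = 0.111459
SE(z) = 1/√(n−3) = 1/√24 = 0.204124
98% ⇒ z* = 2.326; margin = 2.326·0.204124 = 0.474792
CI on z-scale: (-0.363333, 0.586251)
Back-transform: tanh(-0.363333) = -0.348146, tanh(0.586251) = 0.527194

(-0.348, 0.527)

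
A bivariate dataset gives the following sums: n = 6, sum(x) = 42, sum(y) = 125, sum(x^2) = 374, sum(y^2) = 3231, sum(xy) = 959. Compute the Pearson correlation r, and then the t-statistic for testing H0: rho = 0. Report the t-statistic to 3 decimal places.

S_xy = nΣxy − ΣxΣy = 6·959 − 42·125 = 5754 − 5250 = 504
S_xx = nΣx² − (Σx)² = 6·374 − 42² = 2244 − 1764 = 480
S_yy = nΣy² − (Σy)² = 6·3231 − 125² = 19386 − 15625 = 3761
r = S_xy / √(S_xx·S_yy) = 504 / √(480·3761) = 504 / √1805280 = 504 / 1343.6071 = 0.3751
t = r·√(n−2)/√(1−r²) = 0.3751·√4 / √(1−0.140700) = 0.750200 / 0.926984 = 0.809

0.809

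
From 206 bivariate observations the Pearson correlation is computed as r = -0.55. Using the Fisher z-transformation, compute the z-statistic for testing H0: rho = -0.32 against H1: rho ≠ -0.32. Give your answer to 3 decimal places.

-4.085

z_r = atanh(-0.55) = -0.618381,  z_0 = atanh(-0.32) = -0.331647
SE = 1/√(n−3) = 1/√203 = 0.070186
z = (z_r − z_0)/SE = (-0.618381 − (-0.331647)) / 0.070186 = -0.286734 / 0.070186 = -4.085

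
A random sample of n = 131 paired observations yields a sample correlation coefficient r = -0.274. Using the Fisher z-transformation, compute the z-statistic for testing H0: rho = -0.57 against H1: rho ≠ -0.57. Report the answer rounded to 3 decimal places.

z_r = atanh(-0.274) = -0.281183,  z_0 = atanh(-0.57) = -0.647523
SE = 1/√(n−3) = 1/√128 = 0.088388
z = (z_r − z_0)/SE = (-0.281183 − (-0.647523)) / 0.088388 = 0.366340 / 0.088388 = 4.145

4.145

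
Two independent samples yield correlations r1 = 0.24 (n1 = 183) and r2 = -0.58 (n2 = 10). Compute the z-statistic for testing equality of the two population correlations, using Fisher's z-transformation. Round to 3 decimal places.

z1 = atanh(0.24) = 0.244774,  z2 = atanh(-0.58) = -0.662463
SE = √(1/(n1−3) + 1/(n2−3)) = √(1/180 + 1/7) = √(0.0055556 + 0.1428571) = √0.1484127 = 0.385244
z = (z1 − z2)/SE = (0.244774 − (-0.662463)) / 0.385244 = 0.907237 / 0.385244 = 2.355

2.355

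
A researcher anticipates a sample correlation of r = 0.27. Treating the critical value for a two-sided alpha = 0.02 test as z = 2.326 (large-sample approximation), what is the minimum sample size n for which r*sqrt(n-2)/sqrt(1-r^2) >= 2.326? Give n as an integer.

71

Need r·√(n−2)/√(1−r²) ≥ 2.326
√(n−2) ≥ 2.326·√(1−0.0729) / 0.27 = 2.326·0.962860 / 0.27 = 8.2949
n−2 ≥ 68.8054  ⇒  n ≥ 70.8054
Smallest integer n = 71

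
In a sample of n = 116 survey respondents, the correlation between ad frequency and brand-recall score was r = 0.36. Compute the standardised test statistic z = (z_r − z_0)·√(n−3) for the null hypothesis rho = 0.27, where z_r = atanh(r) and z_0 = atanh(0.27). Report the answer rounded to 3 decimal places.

Fisher z: atanh(0.36) = 0.376886, atanh(0.27) = 0.276864
z = (z_r − z_0)·√(n−3) = (0.376886 − 0.276864)·√113 = 0.100022 · 10.630146 = 1.063

1.063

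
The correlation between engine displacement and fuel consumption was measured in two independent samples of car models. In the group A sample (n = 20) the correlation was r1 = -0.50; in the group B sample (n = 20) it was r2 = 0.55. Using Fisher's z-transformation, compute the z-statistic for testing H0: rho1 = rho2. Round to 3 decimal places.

-3.404

z1 = atanh(-0.50) = -0.549306,  z2 = atanh(0.55) = 0.618381
SE = √(1/(n1−3) + 1/(n2−3)) = √(1/17 + 1/17) = √(0.0588235 + 0.0588235) = √0.1176470 = 0.342997
z = (z1 − z2)/SE = (-0.549306 − 0.618381) / 0.342997 = -1.167687 / 0.342997 = -3.404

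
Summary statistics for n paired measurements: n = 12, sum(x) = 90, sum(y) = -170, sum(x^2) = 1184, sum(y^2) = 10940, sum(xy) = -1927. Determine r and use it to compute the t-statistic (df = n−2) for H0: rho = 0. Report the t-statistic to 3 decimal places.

S_xy = nΣxy − ΣxΣy = 12·(-1927) − 90·(-170) = -23124 − (-15300) = -7824
S_xx = nΣx² − (Σx)² = 12·1184 − 90² = 14208 − 8100 = 6108
S_yy = nΣy² − (Σy)² = 12·10940 − (-170)² = 131280 − 28900 = 102380
r = S_xy / √(S_xx·S_yy) = -7824 / √(6108·102380) = -7824 / √625337040 = -7824 / 25006.7399 = -0.3129
t = r·√(n−2)/√(1−r²) = -0.3129·√10 / √(1−0.097906) = -0.989477 / 0.949786 = -1.042

-1.042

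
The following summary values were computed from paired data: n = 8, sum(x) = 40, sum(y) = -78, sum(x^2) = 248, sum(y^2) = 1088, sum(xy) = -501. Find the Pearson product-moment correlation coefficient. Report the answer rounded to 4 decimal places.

S_xy = nΣxy − ΣxΣy = 8·(-501) − 40·(-78) = -4008 − (-3120) = -888
S_xx = nΣx² − (Σx)² = 8·248 − 40² = 1984 − 1600 = 384
S_yy = nΣy² − (Σy)² = 8·1088 − (-78)² = 8704 − 6084 = 2620
r = S_xy / √(S_xx·S_yy) = -888 / √(384·2620) = -888 / √1006080 = -888 / 1003.0354 = -0.8853

-0.8853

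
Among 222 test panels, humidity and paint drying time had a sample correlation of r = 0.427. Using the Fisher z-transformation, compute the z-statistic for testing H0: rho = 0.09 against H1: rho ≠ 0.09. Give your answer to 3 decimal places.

Fisher z: atanh(0.427) = 0.456222, atanh(0.09) = 0.090244
z = (z_r − z_0)·√(n−3) = (0.456222 − 0.090244)·√219 = 0.365978 · 14.798649 = 5.416

5.416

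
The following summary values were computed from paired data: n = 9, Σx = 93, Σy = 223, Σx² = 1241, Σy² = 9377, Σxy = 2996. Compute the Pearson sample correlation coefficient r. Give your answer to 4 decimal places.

0.6660

Numerator: nΣxy − (Σx)(Σy) = 9·2996 − (93)(223) = 6225
Denominator: √[(nΣx²−(Σx)²)(nΣy²−(Σy)²)]
  nΣx²−(Σx)² = 9·1241 − 8649 = 2520;  nΣy²−(Σy)² = 9·9377 − 49729 = 34664
  √(2520·34664) = √87353280 = 9346.2977
r = 6225 / 9346.2977 = 0.6660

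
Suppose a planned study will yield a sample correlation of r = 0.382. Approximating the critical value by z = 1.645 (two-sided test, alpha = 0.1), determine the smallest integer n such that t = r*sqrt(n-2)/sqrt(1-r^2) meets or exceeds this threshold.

18

r√(n−2)/√(1−r²) ≥ 1.645  ⇔  n−2 ≥ (1.645)²·(1−r²)/r²
(1−r²)/r² = (1−0.145924)/0.145924 = 5.8529
n ≥ 2 + 2.706025·5.8529 = 2 + 15.8381 = 17.8381
⌈17.8381⌉ = 18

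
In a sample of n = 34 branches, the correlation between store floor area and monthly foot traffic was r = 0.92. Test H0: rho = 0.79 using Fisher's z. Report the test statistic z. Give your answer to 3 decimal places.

2.882

z_r = atanh(0.92) = 1.589027,  z_0 = atanh(0.79) = 1.071432
SE = 1/√(n−3) = 1/√31 = 0.179605
z = (z_r − z_0)/SE = (1.589027 − 1.071432) / 0.179605 = 0.517595 / 0.179605 = 2.882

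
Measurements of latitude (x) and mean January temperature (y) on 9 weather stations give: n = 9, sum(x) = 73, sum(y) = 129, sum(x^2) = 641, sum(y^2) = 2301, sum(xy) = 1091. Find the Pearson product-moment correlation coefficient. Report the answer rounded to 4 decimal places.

0.3005

Numerator: nΣxy − (Σx)(Σy) = 9·1091 − (73)(129) = 402
Denominator: √[(nΣx²−(Σx)²)(nΣy²−(Σy)²)]
  nΣx²−(Σx)² = 9·641 − 5329 = 440;  nΣy²−(Σy)² = 9·2301 − 16641 = 4068
  √(440·4068) = √1789920 = 1337.8789
r = 402 / 1337.8789 = 0.3005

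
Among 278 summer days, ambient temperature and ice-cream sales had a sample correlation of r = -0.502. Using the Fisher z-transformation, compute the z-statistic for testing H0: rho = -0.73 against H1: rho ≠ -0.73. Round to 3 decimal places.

6.248

z_r = atanh(-0.502) = -0.551976,  z_0 = atanh(-0.73) = -0.928727
SE = 1/√(n−3) = 1/√275 = 0.060302
z = (z_r − z_0)/SE = (-0.551976 − (-0.928727)) / 0.060302 = 0.376751 / 0.060302 = 6.248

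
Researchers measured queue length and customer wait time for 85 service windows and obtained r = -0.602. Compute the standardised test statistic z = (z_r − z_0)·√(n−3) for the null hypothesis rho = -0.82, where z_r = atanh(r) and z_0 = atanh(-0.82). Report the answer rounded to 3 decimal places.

Fisher z: atanh(-0.602) = -0.696278, atanh(-0.82) = -1.156817
z = (z_r − z_0)·√(n−3) = (-0.696278 − (-1.156817))·√82 = 0.460539 · 9.055385 = 4.170

4.170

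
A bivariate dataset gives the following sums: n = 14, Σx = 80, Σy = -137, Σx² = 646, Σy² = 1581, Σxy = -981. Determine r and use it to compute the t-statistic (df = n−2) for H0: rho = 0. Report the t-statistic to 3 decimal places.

Numerator: nΣxy − (Σx)(Σy) = 14·(-981) − (80)(-137) = -2774
Denominator: √[(nΣx²−(Σx)²)(nΣy²−(Σy)²)]
  nΣx²−(Σx)² = 14·646 − 6400 = 2644;  nΣy²−(Σy)² = 14·1581 − 18769 = 3365
  √(2644·3365) = √8897060 = 2982.7940
r = -2774 / 2982.7940 = -0.9300
t = r·√(n−2)/√(1−r²) = -0.9300·√12 / √(1−0.864900) = -3.221615 / 0.367560 = -8.765

-8.765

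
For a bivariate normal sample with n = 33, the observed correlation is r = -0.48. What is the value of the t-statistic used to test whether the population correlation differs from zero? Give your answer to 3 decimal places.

-3.046

t = r·√(n−2) / √(1−r²) with r = -0.48, n = 33
  = -0.48·√31 / √(1 − 0.2304)
  = -0.48·5.567764 / 0.877268
  = -2.672527 / 0.877268 = -3.046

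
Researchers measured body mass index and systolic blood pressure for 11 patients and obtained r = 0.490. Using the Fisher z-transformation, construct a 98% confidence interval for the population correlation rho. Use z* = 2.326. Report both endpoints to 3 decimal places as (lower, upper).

Fisher z: z_r = atanh(r) = ½·ln((1+0.490)/(1−0.490)) = 0.536060
SE(z) = 1/√(n−3) = 1/√8 = 0.353553
98% ⇒ z* = 2.326; margin = 2.326·0.353553 = 0.822364
CI on z-scale: (-0.286304, 1.358424)
Back-transform: tanh(-0.286304) = -0.278729, tanh(1.358424) = 0.876027

(-0.279, 0.876)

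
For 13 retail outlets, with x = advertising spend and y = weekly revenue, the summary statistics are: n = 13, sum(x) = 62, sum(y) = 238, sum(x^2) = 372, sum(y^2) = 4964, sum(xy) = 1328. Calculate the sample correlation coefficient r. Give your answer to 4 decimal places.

Numerator: nΣxy − (Σx)(Σy) = 13·1328 − (62)(238) = 2508
Denominator: √[(nΣx²−(Σx)²)(nΣy²−(Σy)²)]
  nΣx²−(Σx)² = 13·372 − 3844 = 992;  nΣy²−(Σy)² = 13·4964 − 56644 = 7888
  √(992·7888) = √7824896 = 2797.3016
r = 2508 / 2797.3016 = 0.8966

0.8966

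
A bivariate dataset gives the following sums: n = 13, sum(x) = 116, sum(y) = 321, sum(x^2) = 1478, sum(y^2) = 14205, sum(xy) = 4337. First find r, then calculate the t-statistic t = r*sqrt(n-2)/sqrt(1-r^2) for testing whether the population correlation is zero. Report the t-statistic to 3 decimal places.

S_xy = nΣxy − ΣxΣy = 13·4337 − 116·321 = 56381 − 37236 = 19145
S_xx = nΣx² − (Σx)² = 13·1478 − 116² = 19214 − 13456 = 5758
S_yy = nΣy² − (Σy)² = 13·14205 − 321² = 184665 − 103041 = 81624
r = S_xy / √(S_xx·S_yy) = 19145 / √(5758·81624) = 19145 / √469990992 = 19145 / 21679.2756 = 0.8831
t = r·√(n−2)/√(1−r²) = 0.8831·√11 / √(1−0.779866) = 2.928911 / 0.469184 = 6.243

6.243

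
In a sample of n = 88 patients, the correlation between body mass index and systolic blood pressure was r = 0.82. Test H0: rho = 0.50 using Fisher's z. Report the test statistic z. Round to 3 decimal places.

z_r = atanh(0.82) = 1.156817,  z_0 = atanh(0.50) = 0.549306
SE = 1/√(n−3) = 1/√85 = 0.108465
z = (z_r − z_0)/SE = (1.156817 − 0.549306) / 0.108465 = 0.607511 / 0.108465 = 5.601

5.601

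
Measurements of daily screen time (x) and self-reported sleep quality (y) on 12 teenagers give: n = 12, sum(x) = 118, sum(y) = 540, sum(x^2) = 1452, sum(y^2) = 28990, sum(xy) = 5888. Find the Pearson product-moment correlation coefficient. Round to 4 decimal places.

Numerator: nΣxy − (Σx)(Σy) = 12·5888 − (118)(540) = 6936
Denominator: √[(nΣx²−(Σx)²)(nΣy²−(Σy)²)]
  nΣx²−(Σx)² = 12·1452 − 13924 = 3500;  nΣy²−(Σy)² = 12·28990 − 291600 = 56280
  √(3500·56280) = √196980000 = 14034.9564
r = 6936 / 14034.9564 = 0.4942

0.4942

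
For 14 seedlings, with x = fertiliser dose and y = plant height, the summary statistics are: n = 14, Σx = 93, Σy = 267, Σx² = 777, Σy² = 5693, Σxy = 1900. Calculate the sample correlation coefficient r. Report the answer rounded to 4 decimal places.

0.4085

Numerator: nΣxy − (Σx)(Σy) = 14·1900 − (93)(267) = 1769
Denominator: √[(nΣx²−(Σx)²)(nΣy²−(Σy)²)]
  nΣx²−(Σx)² = 14·777 − 8649 = 2229;  nΣy²−(Σy)² = 14·5693 − 71289 = 8413
  √(2229·8413) = √18752577 = 4330.4246
r = 1769 / 4330.4246 = 0.4085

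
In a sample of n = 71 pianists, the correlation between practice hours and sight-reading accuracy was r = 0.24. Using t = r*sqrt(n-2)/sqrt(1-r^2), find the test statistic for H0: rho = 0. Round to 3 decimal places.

t = r·√(n−2) / √(1−r²) with r = 0.24, n = 71
  = 0.24·√69 / √(1 − 0.0576)
  = 0.24·8.306624 / 0.970773
  = 1.993590 / 0.970773 = 2.054

2.054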